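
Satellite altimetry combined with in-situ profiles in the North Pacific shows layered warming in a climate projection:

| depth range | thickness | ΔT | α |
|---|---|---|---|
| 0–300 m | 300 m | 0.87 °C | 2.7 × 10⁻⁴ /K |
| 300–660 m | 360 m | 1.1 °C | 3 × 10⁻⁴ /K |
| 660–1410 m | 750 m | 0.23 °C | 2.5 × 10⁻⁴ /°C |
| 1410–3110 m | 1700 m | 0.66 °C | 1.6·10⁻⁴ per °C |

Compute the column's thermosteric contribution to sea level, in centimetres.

Δh ≈ 41 cm

0–300 m: 300 × 0.87 × 2.7×10⁻⁴ = 0.07047 m
360 × 1.1 × 3×10⁻⁴ = 0.11880 m
660–1410 m: 0.23 × 2.5×10⁻⁴ × 750 = 0.043125 m
1.6×10⁻⁴ × 1700 × 0.66 = 0.17952 m
Δh = 0.07047 + 0.11880 + 0.043125 + 0.17952 = 0.411915 m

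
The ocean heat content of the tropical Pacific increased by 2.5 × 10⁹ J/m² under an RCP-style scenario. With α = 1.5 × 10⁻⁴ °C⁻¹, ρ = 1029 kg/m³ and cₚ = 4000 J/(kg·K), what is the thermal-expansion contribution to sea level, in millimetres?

Δh = αQ/(ρcₚ) = 1.5×10⁻⁴ × 2.5×10⁹ / (1029 × 4000) ≈ 0.091108 m

91 mm of thermosteric rise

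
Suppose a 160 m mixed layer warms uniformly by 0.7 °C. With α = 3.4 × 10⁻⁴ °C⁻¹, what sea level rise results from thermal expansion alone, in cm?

Δh = 3.81 cm

Δh = αΔT·H = 3.4×10⁻⁴ × 0.7 × 160 = 0.03808 m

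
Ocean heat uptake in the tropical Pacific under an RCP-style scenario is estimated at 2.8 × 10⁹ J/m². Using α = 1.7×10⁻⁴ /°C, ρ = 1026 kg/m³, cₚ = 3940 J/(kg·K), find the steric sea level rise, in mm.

Δh = αQ/(ρcₚ) = 1.7×10⁻⁴ × 2.8×10⁹ / (1026 × 3940) ≈ 0.11775 m

120 mm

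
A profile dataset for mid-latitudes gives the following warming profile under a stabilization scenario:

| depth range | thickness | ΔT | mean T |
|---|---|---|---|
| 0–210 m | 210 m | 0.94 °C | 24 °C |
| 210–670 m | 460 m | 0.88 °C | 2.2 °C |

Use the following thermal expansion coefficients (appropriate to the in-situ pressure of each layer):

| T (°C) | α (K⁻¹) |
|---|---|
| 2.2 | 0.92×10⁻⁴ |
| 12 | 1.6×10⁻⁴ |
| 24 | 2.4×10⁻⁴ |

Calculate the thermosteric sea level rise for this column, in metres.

Layer 1 at 24 °C → α = 2.4×10⁻⁴ K⁻¹
Layer 2 at 2.2 °C → α = 0.92×10⁻⁴ K⁻¹
0–210 m: 0.94 × 2.4×10⁻⁴ × 210 = 0.047376 m
Layer 2: 0.88 × 0.92×10⁻⁴ × 460 = 0.0372416 m
Δh = 0.047376 + 0.0372416 = 0.0846176 m

0.0846 m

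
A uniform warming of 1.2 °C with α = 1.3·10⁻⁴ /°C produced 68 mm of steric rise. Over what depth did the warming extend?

H ≈ 436 m

H = Δh/(αΔT) = 0.068 / (1.3×10⁻⁴ × 1.2) ≈ 435.9 m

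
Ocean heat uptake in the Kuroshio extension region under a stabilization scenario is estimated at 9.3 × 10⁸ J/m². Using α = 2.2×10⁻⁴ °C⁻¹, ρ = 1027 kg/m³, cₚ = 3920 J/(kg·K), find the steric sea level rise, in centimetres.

Δh = αQ/(ρcₚ) = 2.2×10⁻⁴ × 9.3×10⁸ / (1027 × 3920) ≈ 0.050822 m

about 5.08 cm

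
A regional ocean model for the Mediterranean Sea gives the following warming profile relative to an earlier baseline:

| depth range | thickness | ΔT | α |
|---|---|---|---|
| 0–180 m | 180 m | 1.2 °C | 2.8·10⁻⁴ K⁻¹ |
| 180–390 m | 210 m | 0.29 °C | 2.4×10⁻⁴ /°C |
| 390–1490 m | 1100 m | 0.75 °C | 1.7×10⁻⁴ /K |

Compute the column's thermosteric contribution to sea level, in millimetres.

215 mm

1.2 × 2.8×10⁻⁴ × 180 = 0.06048 m
2.4×10⁻⁴ × 210 × 0.29 = 0.014616 m
0.75 × 1.7×10⁻⁴ × 1100 = 0.14025 m
Δh = 0.06048 + 0.014616 + 0.14025 = 0.215346 m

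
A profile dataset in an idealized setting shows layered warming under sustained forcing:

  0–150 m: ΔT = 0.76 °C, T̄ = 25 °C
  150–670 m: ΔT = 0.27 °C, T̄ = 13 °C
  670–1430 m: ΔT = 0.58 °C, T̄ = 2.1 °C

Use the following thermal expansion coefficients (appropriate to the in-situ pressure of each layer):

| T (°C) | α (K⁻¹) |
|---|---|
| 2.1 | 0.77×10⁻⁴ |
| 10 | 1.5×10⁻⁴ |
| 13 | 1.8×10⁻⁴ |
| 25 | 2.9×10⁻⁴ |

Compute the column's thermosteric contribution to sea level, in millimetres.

Δh ≈ 92.3 mm

Layer 1 at 25 °C → α = 2.9×10⁻⁴ K⁻¹
Layer 2 at 13 °C → α = 1.8×10⁻⁴ K⁻¹
Layer 3 at 2.1 °C → α = 0.77×10⁻⁴ K⁻¹
Layer 1: 0.76 × 2.9×10⁻⁴ × 150 = 0.03306 m
150–670 m: 1.8×10⁻⁴ × 0.27 × 520 = 0.025272 m
670–1430 m: 760 × 0.58 × 0.77×10⁻⁴ = 0.0339416 m
Δh = 0.03306 + 0.025272 + 0.0339416 = 0.0922736 m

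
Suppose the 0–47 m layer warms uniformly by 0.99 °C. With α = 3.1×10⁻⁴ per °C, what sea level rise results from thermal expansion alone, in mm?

14.4 mm of thermosteric rise

Δh = αΔT·H = 3.1×10⁻⁴ × 0.99 × 47 = 0.0144243 m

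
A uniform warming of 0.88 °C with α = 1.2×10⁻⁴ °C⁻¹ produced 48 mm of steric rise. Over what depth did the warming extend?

455 m

H = Δh/(αΔT) = 0.048 / (1.2×10⁻⁴ × 0.88) ≈ 454.5 m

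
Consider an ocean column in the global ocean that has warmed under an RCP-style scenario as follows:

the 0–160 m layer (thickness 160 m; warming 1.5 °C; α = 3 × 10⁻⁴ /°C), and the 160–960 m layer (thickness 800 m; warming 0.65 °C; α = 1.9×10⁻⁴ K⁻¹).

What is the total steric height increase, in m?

0–160 m: 160 × 3×10⁻⁴ × 1.5 = 0.07200 m
800 × 0.65 × 1.9×10⁻⁴ = 0.09880 m
Δh = 0.07200 + 0.09880 = 0.17080 m ≈ 0.171 m

0.171 m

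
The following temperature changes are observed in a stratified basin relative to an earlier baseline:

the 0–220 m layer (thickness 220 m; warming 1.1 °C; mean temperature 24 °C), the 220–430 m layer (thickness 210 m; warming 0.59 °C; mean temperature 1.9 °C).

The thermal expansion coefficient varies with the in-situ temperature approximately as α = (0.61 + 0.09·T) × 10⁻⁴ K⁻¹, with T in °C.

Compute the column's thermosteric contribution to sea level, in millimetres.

76.7 mm of thermosteric rise

Layer 1: α = (0.61 + 0.09×24)×10⁻⁴ = 2.77×10⁻⁴ K⁻¹
Layer 2: α = (0.61 + 0.09×1.9)×10⁻⁴ = 0.781×10⁻⁴ K⁻¹
Layer 1: 220 × 2.77×10⁻⁴ × 1.1 = 0.067034 m
210 × 0.59 × 0.781×10⁻⁴ = 0.00967659 m
Δh = 0.067034 + 0.00967659 = 0.07671059 m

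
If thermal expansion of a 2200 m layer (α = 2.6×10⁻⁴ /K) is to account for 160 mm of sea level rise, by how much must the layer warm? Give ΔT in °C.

ΔT = Δh/(αH) = 0.16 / (2.6×10⁻⁴ × 2200) ≈ 0.2797 °C

ΔT ≈ 0.280 °C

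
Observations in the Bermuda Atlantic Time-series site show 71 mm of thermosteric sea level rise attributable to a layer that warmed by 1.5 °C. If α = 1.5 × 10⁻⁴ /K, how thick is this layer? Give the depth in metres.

316 m

H = Δh/(αΔT) = 0.071 / (1.5×10⁻⁴ × 1.5) ≈ 315.6 m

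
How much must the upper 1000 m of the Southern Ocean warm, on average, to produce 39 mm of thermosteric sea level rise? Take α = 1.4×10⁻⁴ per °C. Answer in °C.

ΔT = Δh/(αH) = 0.039 / (1.4×10⁻⁴ × 1000) ≈ 0.2786 °C

ΔT ≈ 0.28 °C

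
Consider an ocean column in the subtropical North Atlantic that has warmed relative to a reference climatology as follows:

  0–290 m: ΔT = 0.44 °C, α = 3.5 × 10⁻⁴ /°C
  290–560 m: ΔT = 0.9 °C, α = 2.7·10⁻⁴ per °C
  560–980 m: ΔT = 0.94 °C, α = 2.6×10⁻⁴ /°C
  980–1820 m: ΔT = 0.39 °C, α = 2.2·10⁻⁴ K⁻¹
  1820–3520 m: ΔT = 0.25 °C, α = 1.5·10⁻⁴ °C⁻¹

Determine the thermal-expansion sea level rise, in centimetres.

3.5×10⁻⁴ × 290 × 0.44 = 0.04466 m
Layer 2: 2.7×10⁻⁴ × 0.9 × 270 = 0.06561 m
Layer 3: 2.6×10⁻⁴ × 0.94 × 420 = 0.102648 m
980–1820 m: 0.39 × 2.2×10⁻⁴ × 840 = 0.072072 m
1820–3520 m: 0.25 × 1.5×10⁻⁴ × 1700 = 0.06375 m
Δh = 0.04466 + 0.06561 + 0.102648 + 0.072072 + 0.06375 = 0.34874 m

34.9 cm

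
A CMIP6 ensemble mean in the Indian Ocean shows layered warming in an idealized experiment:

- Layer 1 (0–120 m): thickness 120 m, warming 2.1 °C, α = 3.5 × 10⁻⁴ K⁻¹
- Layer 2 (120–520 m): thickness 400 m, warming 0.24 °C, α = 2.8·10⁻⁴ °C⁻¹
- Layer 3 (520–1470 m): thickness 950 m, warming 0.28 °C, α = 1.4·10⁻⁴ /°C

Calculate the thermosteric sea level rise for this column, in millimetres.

152 mm of thermosteric rise

3.5×10⁻⁴ × 120 × 2.1 = 0.08820 m
2.8×10⁻⁴ × 400 × 0.24 = 0.02688 m
0.28 × 1.4×10⁻⁴ × 950 = 0.03724 m
Δh = 0.08820 + 0.02688 + 0.03724 = 0.15232 m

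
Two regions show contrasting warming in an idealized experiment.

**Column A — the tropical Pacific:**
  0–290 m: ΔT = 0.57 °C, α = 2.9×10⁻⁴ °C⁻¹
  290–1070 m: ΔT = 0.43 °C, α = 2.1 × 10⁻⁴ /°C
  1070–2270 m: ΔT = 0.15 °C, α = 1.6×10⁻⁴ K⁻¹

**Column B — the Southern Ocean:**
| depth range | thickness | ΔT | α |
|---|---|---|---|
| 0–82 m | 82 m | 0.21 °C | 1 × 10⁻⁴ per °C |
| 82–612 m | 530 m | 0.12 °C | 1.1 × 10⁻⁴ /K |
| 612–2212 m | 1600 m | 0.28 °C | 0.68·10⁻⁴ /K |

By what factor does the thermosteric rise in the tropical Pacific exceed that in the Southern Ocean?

3.76

A 0–290 m: 290 × 0.57 × 2.9×10⁻⁴ = 0.047937 m
A 290–1070 m: 0.43 × 2.1×10⁻⁴ × 780 = 0.070434 m
A Layer 3: 1200 × 1.6×10⁻⁴ × 0.15 = 0.02880 m
A total: 0.147171 m
B Layer 1: 82 × 0.21 × 1×10⁻⁴ = 0.001722 m
B 82–612 m: 0.12 × 1.1×10⁻⁴ × 530 = 0.006996 m
B Layer 3: 1600 × 0.28 × 0.68×10⁻⁴ = 0.030464 m
B total: 0.039182 m
Ratio: 0.147171 / 0.039182 ≈ 3.756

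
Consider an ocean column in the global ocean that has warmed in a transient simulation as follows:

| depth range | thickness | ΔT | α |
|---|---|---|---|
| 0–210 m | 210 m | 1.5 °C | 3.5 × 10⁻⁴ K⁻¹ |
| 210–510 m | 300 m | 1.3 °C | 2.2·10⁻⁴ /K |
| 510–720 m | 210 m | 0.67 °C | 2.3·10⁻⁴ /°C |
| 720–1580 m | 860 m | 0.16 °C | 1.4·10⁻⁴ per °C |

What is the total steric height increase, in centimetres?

24.8 cm of thermosteric rise

Layer 1: 3.5×10⁻⁴ × 1.5 × 210 = 0.11025 m
1.3 × 2.2×10⁻⁴ × 300 = 0.08580 m
510–720 m: 210 × 0.67 × 2.3×10⁻⁴ = 0.032361 m
1.4×10⁻⁴ × 860 × 0.16 = 0.019264 m
Δh = 0.11025 + 0.08580 + 0.032361 + 0.019264 = 0.247675 m ≈ 24.8 cm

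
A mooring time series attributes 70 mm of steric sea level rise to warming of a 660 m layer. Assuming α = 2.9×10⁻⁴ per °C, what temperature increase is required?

about 0.366 K

ΔT = Δh/(αH) = 0.07 / (2.9×10⁻⁴ × 660) ≈ 0.3657 K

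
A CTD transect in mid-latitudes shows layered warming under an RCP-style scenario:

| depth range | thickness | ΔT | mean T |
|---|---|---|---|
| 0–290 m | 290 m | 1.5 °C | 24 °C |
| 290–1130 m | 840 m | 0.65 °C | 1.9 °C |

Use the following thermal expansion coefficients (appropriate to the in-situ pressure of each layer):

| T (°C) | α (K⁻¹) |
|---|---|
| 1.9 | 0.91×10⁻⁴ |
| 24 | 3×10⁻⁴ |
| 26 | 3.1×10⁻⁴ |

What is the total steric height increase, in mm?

Layer 1 at 24 °C → α = 3×10⁻⁴ K⁻¹
Layer 2 at 1.9 °C → α = 0.91×10⁻⁴ K⁻¹
Layer 1: 1.5 × 290 × 3×10⁻⁴ = 0.13050 m
290–1130 m: 840 × 0.91×10⁻⁴ × 0.65 = 0.049686 m
Δh = 0.13050 + 0.049686 = 0.180186 m

180 mm of thermosteric rise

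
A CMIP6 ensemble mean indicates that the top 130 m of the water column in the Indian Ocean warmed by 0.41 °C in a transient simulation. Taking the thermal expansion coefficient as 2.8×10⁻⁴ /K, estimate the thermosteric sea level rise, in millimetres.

14.9 mm

Δh = αΔT·H = 2.8×10⁻⁴ × 0.41 × 130 = 0.014924 m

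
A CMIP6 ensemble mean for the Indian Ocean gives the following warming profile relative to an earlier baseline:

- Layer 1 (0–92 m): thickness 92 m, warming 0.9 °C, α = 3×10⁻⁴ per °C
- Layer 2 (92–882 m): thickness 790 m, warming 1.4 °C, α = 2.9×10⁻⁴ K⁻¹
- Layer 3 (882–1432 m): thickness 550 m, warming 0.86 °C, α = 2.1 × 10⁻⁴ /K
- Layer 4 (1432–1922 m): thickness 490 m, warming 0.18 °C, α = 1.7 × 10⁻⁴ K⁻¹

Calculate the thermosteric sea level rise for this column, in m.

Layer 1: 92 × 0.9 × 3×10⁻⁴ = 0.02484 m
92–882 m: 1.4 × 2.9×10⁻⁴ × 790 = 0.32074 m
Layer 3: 0.86 × 2.1×10⁻⁴ × 550 = 0.09933 m
Layer 4: 490 × 1.7×10⁻⁴ × 0.18 = 0.014994 m
Δh = 0.02484 + 0.32074 + 0.09933 + 0.014994 = 0.459904 m

Δh = 0.460 m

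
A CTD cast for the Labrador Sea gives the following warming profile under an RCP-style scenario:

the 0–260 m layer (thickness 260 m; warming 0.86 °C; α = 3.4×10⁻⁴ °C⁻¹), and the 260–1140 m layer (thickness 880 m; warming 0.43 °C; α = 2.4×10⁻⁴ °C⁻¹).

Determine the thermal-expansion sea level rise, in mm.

0–260 m: 0.86 × 260 × 3.4×10⁻⁴ = 0.076024 m
Layer 2: 0.43 × 880 × 2.4×10⁻⁴ = 0.090816 m
Δh = 0.076024 + 0.090816 = 0.16684 m

167 mm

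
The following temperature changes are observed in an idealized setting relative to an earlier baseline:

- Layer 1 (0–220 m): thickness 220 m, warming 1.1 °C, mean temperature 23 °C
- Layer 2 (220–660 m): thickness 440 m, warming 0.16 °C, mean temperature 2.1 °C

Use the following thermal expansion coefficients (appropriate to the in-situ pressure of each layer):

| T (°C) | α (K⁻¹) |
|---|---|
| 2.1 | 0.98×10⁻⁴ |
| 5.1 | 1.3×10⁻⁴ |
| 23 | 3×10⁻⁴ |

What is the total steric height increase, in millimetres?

Layer 1 at 23 °C → α = 3×10⁻⁴ K⁻¹
Layer 2 at 2.1 °C → α = 0.98×10⁻⁴ K⁻¹
3×10⁻⁴ × 220 × 1.1 = 0.07260 m
0.98×10⁻⁴ × 440 × 0.16 = 0.0068992 m
Δh = 0.07260 + 0.0068992 = 0.0794992 m

about 79.5 mm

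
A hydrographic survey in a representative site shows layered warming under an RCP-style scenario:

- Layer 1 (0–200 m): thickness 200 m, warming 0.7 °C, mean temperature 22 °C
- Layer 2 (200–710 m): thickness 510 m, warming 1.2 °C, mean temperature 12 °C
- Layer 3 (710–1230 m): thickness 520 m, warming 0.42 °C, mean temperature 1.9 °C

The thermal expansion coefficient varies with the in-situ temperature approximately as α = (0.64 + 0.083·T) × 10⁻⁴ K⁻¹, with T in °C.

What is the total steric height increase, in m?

Δh = 0.152 m

Layer 1: α = (0.64 + 0.083×22)×10⁻⁴ = 2.466×10⁻⁴ K⁻¹
Layer 2: α = (0.64 + 0.083×12)×10⁻⁴ = 1.636×10⁻⁴ K⁻¹
Layer 3: α = (0.64 + 0.083×1.9)×10⁻⁴ = 0.7977×10⁻⁴ K⁻¹
Layer 1: 0.7 × 2.466×10⁻⁴ × 200 = 0.034524 m
1.636×10⁻⁴ × 1.2 × 510 = 0.1001232 m
0.7977×10⁻⁴ × 520 × 0.42 = 0.017421768 m
Δh = 0.034524 + 0.1001232 + 0.017421768 = 0.152068968 m ≈ 0.152 m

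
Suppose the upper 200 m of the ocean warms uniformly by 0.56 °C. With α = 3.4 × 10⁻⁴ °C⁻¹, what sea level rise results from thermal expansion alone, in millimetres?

Δh = αΔT·H = 3.4×10⁻⁴ × 0.56 × 200 = 0.03808 m

about 38.1 mm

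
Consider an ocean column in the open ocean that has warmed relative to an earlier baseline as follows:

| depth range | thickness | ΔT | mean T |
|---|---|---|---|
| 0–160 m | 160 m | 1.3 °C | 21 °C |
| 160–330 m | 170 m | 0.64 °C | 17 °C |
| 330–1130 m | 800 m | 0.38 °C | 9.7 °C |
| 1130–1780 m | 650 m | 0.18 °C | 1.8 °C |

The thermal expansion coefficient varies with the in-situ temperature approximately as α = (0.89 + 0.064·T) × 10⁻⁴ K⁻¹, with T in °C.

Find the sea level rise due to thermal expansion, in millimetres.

Layer 1: α = (0.89 + 0.064×21)×10⁻⁴ = 2.234×10⁻⁴ K⁻¹
Layer 2: α = (0.89 + 0.064×17)×10⁻⁴ = 1.978×10⁻⁴ K⁻¹
Layer 3: α = (0.89 + 0.064×9.7)×10⁻⁴ = 1.5108×10⁻⁴ K⁻¹
Layer 4: α = (0.89 + 0.064×1.8)×10⁻⁴ = 1.0052×10⁻⁴ K⁻¹
0–160 m: 2.234×10⁻⁴ × 160 × 1.3 = 0.0464672 m
1.978×10⁻⁴ × 0.64 × 170 = 0.02152064 m
330–1130 m: 1.5108×10⁻⁴ × 800 × 0.38 = 0.04592832 m
Layer 4: 1.0052×10⁻⁴ × 650 × 0.18 = 0.01176084 m
Δh = 0.0464672 + 0.02152064 + 0.04592832 + 0.01176084 = 0.125677 m

about 126 mm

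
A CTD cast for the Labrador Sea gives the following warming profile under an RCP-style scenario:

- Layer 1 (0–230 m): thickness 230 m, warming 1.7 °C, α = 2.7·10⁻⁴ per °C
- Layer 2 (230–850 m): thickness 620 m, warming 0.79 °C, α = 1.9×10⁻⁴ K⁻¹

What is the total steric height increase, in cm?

Layer 1: 230 × 1.7 × 2.7×10⁻⁴ = 0.10557 m
230–850 m: 620 × 0.79 × 1.9×10⁻⁴ = 0.093062 m
Δh = 0.10557 + 0.093062 = 0.198632 m ≈ 19.9 cm

19.9 cm of thermosteric rise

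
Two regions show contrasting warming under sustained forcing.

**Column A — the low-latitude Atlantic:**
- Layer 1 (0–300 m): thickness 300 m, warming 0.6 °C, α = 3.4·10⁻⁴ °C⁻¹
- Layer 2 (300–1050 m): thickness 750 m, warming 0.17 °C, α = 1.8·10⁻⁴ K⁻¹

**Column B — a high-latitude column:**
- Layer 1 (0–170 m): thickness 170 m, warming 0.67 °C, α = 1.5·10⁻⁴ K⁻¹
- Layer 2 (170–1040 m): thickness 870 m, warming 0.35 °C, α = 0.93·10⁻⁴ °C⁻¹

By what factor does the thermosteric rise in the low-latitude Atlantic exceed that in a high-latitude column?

1.9

A 3.4×10⁻⁴ × 300 × 0.6 = 0.06120 m
A 0.17 × 1.8×10⁻⁴ × 750 = 0.02295 m
A total: 0.08415 m
B 0–170 m: 1.5×10⁻⁴ × 0.67 × 170 = 0.017085 m
B Layer 2: 0.35 × 0.93×10⁻⁴ × 870 = 0.0283185 m
B total: 0.0454035 m
Ratio: 0.08415 / 0.0454035 ≈ 1.853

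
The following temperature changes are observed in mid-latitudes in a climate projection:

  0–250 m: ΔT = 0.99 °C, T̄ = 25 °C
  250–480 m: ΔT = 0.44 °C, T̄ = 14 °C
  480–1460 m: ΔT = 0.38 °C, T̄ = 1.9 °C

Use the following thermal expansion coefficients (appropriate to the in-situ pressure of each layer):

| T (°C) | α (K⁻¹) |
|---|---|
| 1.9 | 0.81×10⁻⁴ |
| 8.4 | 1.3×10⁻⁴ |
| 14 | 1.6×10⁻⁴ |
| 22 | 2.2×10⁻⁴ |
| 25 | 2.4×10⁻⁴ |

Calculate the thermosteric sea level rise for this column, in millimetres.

Layer 1 at 25 °C → α = 2.4×10⁻⁴ K⁻¹
Layer 2 at 14 °C → α = 1.6×10⁻⁴ K⁻¹
Layer 3 at 1.9 °C → α = 0.81×10⁻⁴ K⁻¹
250 × 0.99 × 2.4×10⁻⁴ = 0.05940 m
1.6×10⁻⁴ × 0.44 × 230 = 0.016192 m
Layer 3: 0.81×10⁻⁴ × 980 × 0.38 = 0.0301644 m
Δh = 0.05940 + 0.016192 + 0.0301644 = 0.1057564 m

110 mm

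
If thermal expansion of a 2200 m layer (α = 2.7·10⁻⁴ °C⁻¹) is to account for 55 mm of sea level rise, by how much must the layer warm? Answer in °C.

ΔT = Δh/(αH) = 0.055 / (2.7×10⁻⁴ × 2200) ≈ 0.09259 °C

0.0926 °C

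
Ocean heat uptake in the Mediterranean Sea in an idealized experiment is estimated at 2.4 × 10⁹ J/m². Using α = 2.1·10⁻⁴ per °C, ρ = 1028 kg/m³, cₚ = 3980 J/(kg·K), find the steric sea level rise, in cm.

Δh = αQ/(ρcₚ) = 2.1×10⁻⁴ × 2.4×10⁹ / (1028 × 3980) ≈ 0.12318 m

about 12.3 cm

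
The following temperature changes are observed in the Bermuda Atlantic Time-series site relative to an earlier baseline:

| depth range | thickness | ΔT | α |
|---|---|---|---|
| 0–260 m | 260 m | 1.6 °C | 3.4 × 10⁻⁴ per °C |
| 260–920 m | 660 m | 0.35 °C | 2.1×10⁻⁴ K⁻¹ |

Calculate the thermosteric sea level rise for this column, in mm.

190 mm of thermosteric rise

260 × 1.6 × 3.4×10⁻⁴ = 0.14144 m
2.1×10⁻⁴ × 0.35 × 660 = 0.04851 m
Δh = 0.14144 + 0.04851 = 0.18995 m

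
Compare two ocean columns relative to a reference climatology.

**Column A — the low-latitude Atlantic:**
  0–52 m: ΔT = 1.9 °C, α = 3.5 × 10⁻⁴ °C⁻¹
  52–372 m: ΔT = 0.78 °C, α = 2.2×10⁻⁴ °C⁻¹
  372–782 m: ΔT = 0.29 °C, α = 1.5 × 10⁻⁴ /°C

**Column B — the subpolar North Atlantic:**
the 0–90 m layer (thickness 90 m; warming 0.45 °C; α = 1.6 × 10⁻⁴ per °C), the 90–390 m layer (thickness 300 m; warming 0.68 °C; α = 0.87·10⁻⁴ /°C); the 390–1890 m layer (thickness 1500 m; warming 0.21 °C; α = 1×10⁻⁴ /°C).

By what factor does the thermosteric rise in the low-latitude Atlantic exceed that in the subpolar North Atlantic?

A 1.9 × 52 × 3.5×10⁻⁴ = 0.03458 m
A Layer 2: 2.2×10⁻⁴ × 0.78 × 320 = 0.054912 m
A 410 × 0.29 × 1.5×10⁻⁴ = 0.017835 m
A total: 0.107327 m
B 0.45 × 90 × 1.6×10⁻⁴ = 0.00648 m
B 300 × 0.68 × 0.87×10⁻⁴ = 0.017748 m
B Layer 3: 1×10⁻⁴ × 1500 × 0.21 = 0.03150 m
B total: 0.055728 m
Ratio: 0.107327 / 0.055728 ≈ 1.926

1.93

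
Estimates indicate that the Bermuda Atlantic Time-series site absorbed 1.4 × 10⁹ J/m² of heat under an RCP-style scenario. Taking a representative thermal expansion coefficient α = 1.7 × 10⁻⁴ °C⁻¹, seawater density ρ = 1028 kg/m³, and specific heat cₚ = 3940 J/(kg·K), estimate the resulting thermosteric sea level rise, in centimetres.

5.9 cm

Δh = αQ/(ρcₚ) = 1.7×10⁻⁴ × 1.4×10⁹ / (1028 × 3940) ≈ 0.058761 m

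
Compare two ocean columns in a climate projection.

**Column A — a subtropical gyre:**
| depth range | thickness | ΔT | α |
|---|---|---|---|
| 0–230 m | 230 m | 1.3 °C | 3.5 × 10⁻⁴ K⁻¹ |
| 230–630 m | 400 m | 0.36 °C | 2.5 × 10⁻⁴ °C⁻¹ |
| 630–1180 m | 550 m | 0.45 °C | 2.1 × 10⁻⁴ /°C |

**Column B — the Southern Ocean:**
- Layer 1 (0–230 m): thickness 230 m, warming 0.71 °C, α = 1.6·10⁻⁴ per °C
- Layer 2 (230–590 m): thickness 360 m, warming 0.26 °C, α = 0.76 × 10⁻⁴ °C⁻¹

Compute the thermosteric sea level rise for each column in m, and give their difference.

A 0–230 m: 230 × 3.5×10⁻⁴ × 1.3 = 0.10465 m
A Layer 2: 2.5×10⁻⁴ × 400 × 0.36 = 0.03600 m
A 630–1180 m: 550 × 0.45 × 2.1×10⁻⁴ = 0.051975 m
A total: 0.192625 m
B Layer 1: 1.6×10⁻⁴ × 0.71 × 230 = 0.026128 m
B Layer 2: 0.76×10⁻⁴ × 360 × 0.26 = 0.0071136 m
B total: 0.0332416 m
Difference: 0.192625 − 0.0332416 = 0.1593834 m

A: 0.19 m; B: 0.033 m; difference 0.16 m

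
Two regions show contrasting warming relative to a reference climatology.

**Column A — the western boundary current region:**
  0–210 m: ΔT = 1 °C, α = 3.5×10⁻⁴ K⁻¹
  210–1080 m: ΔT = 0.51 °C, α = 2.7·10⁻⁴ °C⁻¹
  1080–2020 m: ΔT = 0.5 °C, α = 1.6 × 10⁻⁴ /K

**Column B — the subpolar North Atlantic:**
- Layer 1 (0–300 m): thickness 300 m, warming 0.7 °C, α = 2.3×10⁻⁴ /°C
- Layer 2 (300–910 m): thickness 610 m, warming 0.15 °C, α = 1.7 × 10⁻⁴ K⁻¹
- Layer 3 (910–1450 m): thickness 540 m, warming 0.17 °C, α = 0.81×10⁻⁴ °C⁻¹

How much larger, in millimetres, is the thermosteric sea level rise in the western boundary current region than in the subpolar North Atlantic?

197 mm larger

A 0–210 m: 210 × 3.5×10⁻⁴ × 1 = 0.07350 m
A 210–1080 m: 0.51 × 870 × 2.7×10⁻⁴ = 0.119799 m
A Layer 3: 0.5 × 1.6×10⁻⁴ × 940 = 0.07520 m
A total: 0.268499 m
B Layer 1: 300 × 0.7 × 2.3×10⁻⁴ = 0.04830 m
B 300–910 m: 1.7×10⁻⁴ × 0.15 × 610 = 0.015555 m
B Layer 3: 0.81×10⁻⁴ × 0.17 × 540 = 0.0074358 m
B total: 0.0712908 m
Difference: 0.268499 − 0.0712908 = 0.1972082 m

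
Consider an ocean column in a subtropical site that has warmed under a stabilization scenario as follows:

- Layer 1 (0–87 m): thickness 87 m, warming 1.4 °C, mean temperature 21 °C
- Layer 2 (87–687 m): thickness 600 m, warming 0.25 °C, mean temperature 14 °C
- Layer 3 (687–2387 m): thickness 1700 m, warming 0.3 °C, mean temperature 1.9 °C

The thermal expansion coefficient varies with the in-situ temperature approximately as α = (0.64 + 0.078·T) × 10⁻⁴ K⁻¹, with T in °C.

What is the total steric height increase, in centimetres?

Layer 1: α = (0.64 + 0.078×21)×10⁻⁴ = 2.278×10⁻⁴ K⁻¹
Layer 2: α = (0.64 + 0.078×14)×10⁻⁴ = 1.732×10⁻⁴ K⁻¹
Layer 3: α = (0.64 + 0.078×1.9)×10⁻⁴ = 0.7882×10⁻⁴ K⁻¹
2.278×10⁻⁴ × 1.4 × 87 = 0.02774604 m
87–687 m: 0.25 × 600 × 1.732×10⁻⁴ = 0.02598 m
0.7882×10⁻⁴ × 0.3 × 1700 = 0.0401982 m
Δh = 0.02774604 + 0.02598 + 0.0401982 = 0.09392424 m ≈ 9.39 cm

Δh ≈ 9.39 cm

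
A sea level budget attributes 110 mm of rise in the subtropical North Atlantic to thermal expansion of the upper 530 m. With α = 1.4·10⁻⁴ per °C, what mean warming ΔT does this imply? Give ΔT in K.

about 1.5 K

ΔT = Δh/(αH) = 0.11 / (1.4×10⁻⁴ × 530) ≈ 1.482 K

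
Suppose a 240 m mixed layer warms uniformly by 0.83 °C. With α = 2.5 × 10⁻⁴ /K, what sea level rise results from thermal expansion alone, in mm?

50 mm of thermosteric rise

Δh = αΔT·H = 2.5×10⁻⁴ × 0.83 × 240 = 0.04980 m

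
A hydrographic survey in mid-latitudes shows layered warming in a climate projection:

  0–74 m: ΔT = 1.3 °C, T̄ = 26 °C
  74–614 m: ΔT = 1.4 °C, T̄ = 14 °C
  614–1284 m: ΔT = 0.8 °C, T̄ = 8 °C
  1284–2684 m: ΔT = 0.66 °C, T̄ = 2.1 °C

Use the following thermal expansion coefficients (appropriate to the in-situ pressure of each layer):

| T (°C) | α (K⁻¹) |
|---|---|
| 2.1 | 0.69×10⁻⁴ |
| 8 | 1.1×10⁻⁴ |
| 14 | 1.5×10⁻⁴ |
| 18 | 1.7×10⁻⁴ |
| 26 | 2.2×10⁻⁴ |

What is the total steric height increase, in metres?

Δh ≈ 0.257 m

Layer 1 at 26 °C → α = 2.2×10⁻⁴ K⁻¹
Layer 2 at 14 °C → α = 1.5×10⁻⁴ K⁻¹
Layer 3 at 8 °C → α = 1.1×10⁻⁴ K⁻¹
Layer 4 at 2.1 °C → α = 0.69×10⁻⁴ K⁻¹
2.2×10⁻⁴ × 74 × 1.3 = 0.021164 m
74–614 m: 1.5×10⁻⁴ × 1.4 × 540 = 0.11340 m
614–1284 m: 1.1×10⁻⁴ × 0.8 × 670 = 0.05896 m
1284–2684 m: 0.66 × 1400 × 0.69×10⁻⁴ = 0.063756 m
Δh = 0.021164 + 0.11340 + 0.05896 + 0.063756 = 0.25728 m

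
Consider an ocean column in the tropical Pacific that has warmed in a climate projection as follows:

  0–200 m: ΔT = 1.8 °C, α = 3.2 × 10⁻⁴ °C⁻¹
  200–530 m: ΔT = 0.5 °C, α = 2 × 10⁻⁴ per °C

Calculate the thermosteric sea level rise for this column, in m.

200 × 1.8 × 3.2×10⁻⁴ = 0.11520 m
Layer 2: 2×10⁻⁴ × 0.5 × 330 = 0.03300 m
Δh = 0.11520 + 0.03300 = 0.14820 m

0.148 m of thermosteric rise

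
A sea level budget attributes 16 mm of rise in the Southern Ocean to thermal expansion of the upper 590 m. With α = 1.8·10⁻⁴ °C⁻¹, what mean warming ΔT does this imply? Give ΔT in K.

ΔT ≈ 0.151 K

ΔT = Δh/(αH) = 0.016 / (1.8×10⁻⁴ × 590) ≈ 0.1507 K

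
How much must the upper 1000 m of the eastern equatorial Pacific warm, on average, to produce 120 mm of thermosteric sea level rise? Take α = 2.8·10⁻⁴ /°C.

0.43 K

ΔT = Δh/(αH) = 0.12 / (2.8×10⁻⁴ × 1000) ≈ 0.4286 K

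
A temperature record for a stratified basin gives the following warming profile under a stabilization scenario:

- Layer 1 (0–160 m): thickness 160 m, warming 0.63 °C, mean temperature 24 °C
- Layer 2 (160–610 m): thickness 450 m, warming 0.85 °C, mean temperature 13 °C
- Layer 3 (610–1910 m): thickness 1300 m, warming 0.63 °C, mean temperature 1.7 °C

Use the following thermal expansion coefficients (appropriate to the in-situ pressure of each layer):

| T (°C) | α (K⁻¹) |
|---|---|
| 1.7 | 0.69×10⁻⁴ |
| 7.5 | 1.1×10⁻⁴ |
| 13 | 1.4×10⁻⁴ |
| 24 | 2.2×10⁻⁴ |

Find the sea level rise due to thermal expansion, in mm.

Δh ≈ 130 mm

Layer 1 at 24 °C → α = 2.2×10⁻⁴ K⁻¹
Layer 2 at 13 °C → α = 1.4×10⁻⁴ K⁻¹
Layer 3 at 1.7 °C → α = 0.69×10⁻⁴ K⁻¹
0–160 m: 0.63 × 2.2×10⁻⁴ × 160 = 0.022176 m
Layer 2: 0.85 × 450 × 1.4×10⁻⁴ = 0.05355 m
Layer 3: 0.69×10⁻⁴ × 1300 × 0.63 = 0.056511 m
Δh = 0.022176 + 0.05355 + 0.056511 = 0.132237 m ≈ 130 mm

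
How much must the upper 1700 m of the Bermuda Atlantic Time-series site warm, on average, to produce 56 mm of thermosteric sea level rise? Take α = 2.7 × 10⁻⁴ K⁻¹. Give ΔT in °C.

0.122 °C

ΔT = Δh/(αH) = 0.056 / (2.7×10⁻⁴ × 1700) ≈ 0.1220 °C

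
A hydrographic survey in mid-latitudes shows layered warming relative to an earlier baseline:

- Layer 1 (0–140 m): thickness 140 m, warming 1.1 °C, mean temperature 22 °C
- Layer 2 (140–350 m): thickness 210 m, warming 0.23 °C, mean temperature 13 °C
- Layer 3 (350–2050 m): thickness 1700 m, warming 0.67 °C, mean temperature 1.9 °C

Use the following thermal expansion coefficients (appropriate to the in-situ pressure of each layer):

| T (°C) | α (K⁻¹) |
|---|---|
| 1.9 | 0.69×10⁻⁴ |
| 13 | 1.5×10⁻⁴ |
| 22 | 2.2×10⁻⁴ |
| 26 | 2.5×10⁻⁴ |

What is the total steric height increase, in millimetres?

about 120 mm

Layer 1 at 22 °C → α = 2.2×10⁻⁴ K⁻¹
Layer 2 at 13 °C → α = 1.5×10⁻⁴ K⁻¹
Layer 3 at 1.9 °C → α = 0.69×10⁻⁴ K⁻¹
Layer 1: 2.2×10⁻⁴ × 1.1 × 140 = 0.03388 m
210 × 1.5×10⁻⁴ × 0.23 = 0.007245 m
1700 × 0.67 × 0.69×10⁻⁴ = 0.078591 m
Δh = 0.03388 + 0.007245 + 0.078591 = 0.119716 m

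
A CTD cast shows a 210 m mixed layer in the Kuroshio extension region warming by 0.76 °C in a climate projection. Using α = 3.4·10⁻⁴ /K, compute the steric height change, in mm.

Δh = αΔT·H = 3.4×10⁻⁴ × 0.76 × 210 = 0.054264 m

Δh ≈ 54.3 mm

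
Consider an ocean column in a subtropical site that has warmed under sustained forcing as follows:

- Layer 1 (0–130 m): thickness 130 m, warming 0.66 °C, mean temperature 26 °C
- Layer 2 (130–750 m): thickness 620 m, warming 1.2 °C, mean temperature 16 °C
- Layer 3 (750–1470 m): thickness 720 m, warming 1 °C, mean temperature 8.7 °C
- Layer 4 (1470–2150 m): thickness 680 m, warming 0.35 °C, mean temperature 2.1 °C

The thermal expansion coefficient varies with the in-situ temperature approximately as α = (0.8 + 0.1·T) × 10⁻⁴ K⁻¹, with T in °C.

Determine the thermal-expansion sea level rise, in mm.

352 mm of thermosteric rise

Layer 1: α = (0.8 + 0.1×26)×10⁻⁴ = 3.4×10⁻⁴ K⁻¹
Layer 2: α = (0.8 + 0.1×16)×10⁻⁴ = 2.4×10⁻⁴ K⁻¹
Layer 3: α = (0.8 + 0.1×8.7)×10⁻⁴ = 1.67×10⁻⁴ K⁻¹
Layer 4: α = (0.8 + 0.1×2.1)×10⁻⁴ = 1.01×10⁻⁴ K⁻¹
Layer 1: 0.66 × 130 × 3.4×10⁻⁴ = 0.029172 m
Layer 2: 620 × 2.4×10⁻⁴ × 1.2 = 0.17856 m
750–1470 m: 1.67×10⁻⁴ × 720 × 1 = 0.12024 m
Layer 4: 1.01×10⁻⁴ × 0.35 × 680 = 0.024038 m
Δh = 0.029172 + 0.17856 + 0.12024 + 0.024038 = 0.35201 m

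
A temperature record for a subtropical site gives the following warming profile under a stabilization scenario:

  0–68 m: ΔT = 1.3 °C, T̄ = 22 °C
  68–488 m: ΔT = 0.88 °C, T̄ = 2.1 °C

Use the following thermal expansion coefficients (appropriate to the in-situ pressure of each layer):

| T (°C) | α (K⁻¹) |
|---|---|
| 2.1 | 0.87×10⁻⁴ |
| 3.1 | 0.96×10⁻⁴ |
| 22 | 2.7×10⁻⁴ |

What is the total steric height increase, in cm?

Layer 1 at 22 °C → α = 2.7×10⁻⁴ K⁻¹
Layer 2 at 2.1 °C → α = 0.87×10⁻⁴ K⁻¹
2.7×10⁻⁴ × 68 × 1.3 = 0.023868 m
Layer 2: 0.88 × 420 × 0.87×10⁻⁴ = 0.0321552 m
Δh = 0.023868 + 0.0321552 = 0.0560232 m

5.6 cm of thermosteric rise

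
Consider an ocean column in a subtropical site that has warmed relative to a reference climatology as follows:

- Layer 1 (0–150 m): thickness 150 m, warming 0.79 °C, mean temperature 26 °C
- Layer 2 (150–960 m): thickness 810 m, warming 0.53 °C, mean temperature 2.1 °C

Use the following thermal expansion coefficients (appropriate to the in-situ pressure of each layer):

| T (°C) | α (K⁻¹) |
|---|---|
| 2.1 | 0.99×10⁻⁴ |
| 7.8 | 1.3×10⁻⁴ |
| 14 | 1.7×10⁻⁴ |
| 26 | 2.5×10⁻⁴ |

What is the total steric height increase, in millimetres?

about 72.1 mm

Layer 1 at 26 °C → α = 2.5×10⁻⁴ K⁻¹
Layer 2 at 2.1 °C → α = 0.99×10⁻⁴ K⁻¹
0–150 m: 0.79 × 2.5×10⁻⁴ × 150 = 0.029625 m
0.53 × 0.99×10⁻⁴ × 810 = 0.0425007 m
Δh = 0.029625 + 0.0425007 = 0.0721257 m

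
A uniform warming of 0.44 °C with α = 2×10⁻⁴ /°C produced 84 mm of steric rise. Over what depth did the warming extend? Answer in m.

about 950 m

H = Δh/(αΔT) = 0.084 / (2×10⁻⁴ × 0.44) ≈ 954.5 m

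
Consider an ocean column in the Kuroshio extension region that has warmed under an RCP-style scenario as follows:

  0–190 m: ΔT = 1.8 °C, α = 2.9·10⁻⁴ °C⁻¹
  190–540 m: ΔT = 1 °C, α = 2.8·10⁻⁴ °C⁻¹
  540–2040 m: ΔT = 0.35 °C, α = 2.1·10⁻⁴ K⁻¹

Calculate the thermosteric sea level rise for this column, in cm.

31 cm

0–190 m: 1.8 × 2.9×10⁻⁴ × 190 = 0.09918 m
190–540 m: 2.8×10⁻⁴ × 350 × 1 = 0.09800 m
Layer 3: 0.35 × 2.1×10⁻⁴ × 1500 = 0.11025 m
Δh = 0.09918 + 0.09800 + 0.11025 = 0.30743 m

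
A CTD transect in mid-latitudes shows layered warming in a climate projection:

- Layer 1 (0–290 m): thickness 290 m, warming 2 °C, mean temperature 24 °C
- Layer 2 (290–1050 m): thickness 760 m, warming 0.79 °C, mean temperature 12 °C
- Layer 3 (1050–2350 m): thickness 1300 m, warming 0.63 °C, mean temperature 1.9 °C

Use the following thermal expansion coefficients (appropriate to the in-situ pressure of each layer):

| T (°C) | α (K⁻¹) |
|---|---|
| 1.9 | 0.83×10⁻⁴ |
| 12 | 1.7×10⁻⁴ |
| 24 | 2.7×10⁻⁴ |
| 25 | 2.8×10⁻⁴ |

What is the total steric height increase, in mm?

Layer 1 at 24 °C → α = 2.7×10⁻⁴ K⁻¹
Layer 2 at 12 °C → α = 1.7×10⁻⁴ K⁻¹
Layer 3 at 1.9 °C → α = 0.83×10⁻⁴ K⁻¹
290 × 2 × 2.7×10⁻⁴ = 0.15660 m
0.79 × 760 × 1.7×10⁻⁴ = 0.102068 m
Layer 3: 0.83×10⁻⁴ × 1300 × 0.63 = 0.067977 m
Δh = 0.15660 + 0.102068 + 0.067977 = 0.326645 m

Δh = 327 mm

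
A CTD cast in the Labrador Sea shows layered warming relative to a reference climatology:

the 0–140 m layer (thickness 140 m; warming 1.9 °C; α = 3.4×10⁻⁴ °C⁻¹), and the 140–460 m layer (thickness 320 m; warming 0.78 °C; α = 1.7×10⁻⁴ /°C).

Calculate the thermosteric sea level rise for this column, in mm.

about 133 mm

3.4×10⁻⁴ × 140 × 1.9 = 0.09044 m
140–460 m: 0.78 × 1.7×10⁻⁴ × 320 = 0.042432 m
Δh = 0.09044 + 0.042432 = 0.132872 m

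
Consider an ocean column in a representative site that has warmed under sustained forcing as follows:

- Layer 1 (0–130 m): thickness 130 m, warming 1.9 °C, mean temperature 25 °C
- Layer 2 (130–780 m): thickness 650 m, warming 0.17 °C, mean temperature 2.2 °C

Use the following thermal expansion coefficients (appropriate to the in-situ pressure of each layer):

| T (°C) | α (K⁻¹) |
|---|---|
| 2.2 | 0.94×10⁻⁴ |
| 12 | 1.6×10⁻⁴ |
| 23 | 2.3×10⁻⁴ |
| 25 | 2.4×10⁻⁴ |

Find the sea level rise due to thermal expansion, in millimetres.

Layer 1 at 25 °C → α = 2.4×10⁻⁴ K⁻¹
Layer 2 at 2.2 °C → α = 0.94×10⁻⁴ K⁻¹
Layer 1: 1.9 × 2.4×10⁻⁴ × 130 = 0.05928 m
650 × 0.94×10⁻⁴ × 0.17 = 0.010387 m
Δh = 0.05928 + 0.010387 = 0.069667 m

Δh ≈ 70 mm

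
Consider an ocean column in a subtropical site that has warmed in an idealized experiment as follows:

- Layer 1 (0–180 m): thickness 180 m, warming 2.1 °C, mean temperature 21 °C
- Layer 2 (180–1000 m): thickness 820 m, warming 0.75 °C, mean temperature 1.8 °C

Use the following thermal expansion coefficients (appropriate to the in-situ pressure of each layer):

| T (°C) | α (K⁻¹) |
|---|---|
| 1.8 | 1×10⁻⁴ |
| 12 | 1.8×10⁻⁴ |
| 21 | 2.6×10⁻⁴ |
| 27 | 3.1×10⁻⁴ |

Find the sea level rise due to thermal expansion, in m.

Δh = 0.16 m

Layer 1 at 21 °C → α = 2.6×10⁻⁴ K⁻¹
Layer 2 at 1.8 °C → α = 1×10⁻⁴ K⁻¹
0–180 m: 180 × 2.6×10⁻⁴ × 2.1 = 0.09828 m
820 × 1×10⁻⁴ × 0.75 = 0.06150 m
Δh = 0.09828 + 0.06150 = 0.15978 m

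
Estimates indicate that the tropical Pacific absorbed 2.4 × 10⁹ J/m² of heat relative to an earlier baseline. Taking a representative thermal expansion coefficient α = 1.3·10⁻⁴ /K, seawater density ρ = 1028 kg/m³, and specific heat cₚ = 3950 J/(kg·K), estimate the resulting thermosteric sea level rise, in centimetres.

Δh = αQ/(ρcₚ) = 1.3×10⁻⁴ × 2.4×10⁹ / (1028 × 3950) ≈ 0.076836 m

7.68 cm of thermosteric rise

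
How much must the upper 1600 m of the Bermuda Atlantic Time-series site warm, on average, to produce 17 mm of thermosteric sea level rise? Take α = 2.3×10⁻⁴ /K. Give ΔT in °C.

ΔT = Δh/(αH) = 0.017 / (2.3×10⁻⁴ × 1600) ≈ 0.04620 °C

ΔT ≈ 0.046 °C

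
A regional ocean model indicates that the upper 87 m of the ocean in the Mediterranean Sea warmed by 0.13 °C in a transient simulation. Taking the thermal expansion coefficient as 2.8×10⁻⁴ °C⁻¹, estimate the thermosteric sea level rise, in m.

Δh = αΔT·H = 2.8×10⁻⁴ × 0.13 × 87 = 0.0031668 m

0.00317 m of thermosteric rise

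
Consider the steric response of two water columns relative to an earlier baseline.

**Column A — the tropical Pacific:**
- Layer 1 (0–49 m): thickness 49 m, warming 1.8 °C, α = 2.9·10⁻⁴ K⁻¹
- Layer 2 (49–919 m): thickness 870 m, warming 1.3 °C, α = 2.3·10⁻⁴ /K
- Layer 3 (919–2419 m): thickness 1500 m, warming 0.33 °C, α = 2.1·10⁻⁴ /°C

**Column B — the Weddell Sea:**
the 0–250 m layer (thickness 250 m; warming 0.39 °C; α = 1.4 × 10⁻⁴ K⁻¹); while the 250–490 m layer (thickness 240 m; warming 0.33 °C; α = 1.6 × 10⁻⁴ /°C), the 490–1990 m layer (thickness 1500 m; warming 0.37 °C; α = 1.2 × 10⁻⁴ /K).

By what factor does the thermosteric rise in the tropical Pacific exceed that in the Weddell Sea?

4.2

A Layer 1: 2.9×10⁻⁴ × 1.8 × 49 = 0.025578 m
A Layer 2: 1.3 × 2.3×10⁻⁴ × 870 = 0.26013 m
A Layer 3: 0.33 × 2.1×10⁻⁴ × 1500 = 0.10395 m
A total: 0.389658 m
B 0.39 × 1.4×10⁻⁴ × 250 = 0.01365 m
B 250–490 m: 240 × 1.6×10⁻⁴ × 0.33 = 0.012672 m
B 1.2×10⁻⁴ × 1500 × 0.37 = 0.06660 m
B total: 0.092922 m
Ratio: 0.389658 / 0.092922 ≈ 4.193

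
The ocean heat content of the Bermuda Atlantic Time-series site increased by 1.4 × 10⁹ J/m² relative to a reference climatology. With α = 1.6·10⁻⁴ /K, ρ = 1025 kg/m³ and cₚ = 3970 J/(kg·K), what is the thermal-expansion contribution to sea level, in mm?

Δh = αQ/(ρcₚ) = 1.6×10⁻⁴ × 1.4×10⁹ / (1025 × 3970) ≈ 0.055047 m

Δh ≈ 55.0 mm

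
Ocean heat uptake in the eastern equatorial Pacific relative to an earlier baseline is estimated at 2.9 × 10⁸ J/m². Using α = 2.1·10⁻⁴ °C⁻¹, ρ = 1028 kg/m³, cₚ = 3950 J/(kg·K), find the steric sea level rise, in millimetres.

Δh = 15 mm

Δh = αQ/(ρcₚ) = 2.1×10⁻⁴ × 2.9×10⁸ / (1028 × 3950) ≈ 0.014998 m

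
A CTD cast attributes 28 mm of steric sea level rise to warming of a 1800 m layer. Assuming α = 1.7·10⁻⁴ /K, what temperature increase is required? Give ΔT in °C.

about 0.092 °C

ΔT = Δh/(αH) = 0.028 / (1.7×10⁻⁴ × 1800) ≈ 0.09150 °C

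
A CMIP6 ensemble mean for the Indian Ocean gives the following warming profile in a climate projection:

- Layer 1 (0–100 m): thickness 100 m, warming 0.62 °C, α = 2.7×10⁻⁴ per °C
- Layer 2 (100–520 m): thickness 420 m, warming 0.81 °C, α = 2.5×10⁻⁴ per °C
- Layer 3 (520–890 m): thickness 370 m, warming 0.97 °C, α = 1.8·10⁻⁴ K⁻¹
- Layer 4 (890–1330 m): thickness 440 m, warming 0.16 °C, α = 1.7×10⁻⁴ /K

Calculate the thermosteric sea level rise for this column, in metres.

Δh ≈ 0.18 m

Layer 1: 2.7×10⁻⁴ × 0.62 × 100 = 0.01674 m
420 × 0.81 × 2.5×10⁻⁴ = 0.08505 m
Layer 3: 0.97 × 1.8×10⁻⁴ × 370 = 0.064602 m
890–1330 m: 440 × 1.7×10⁻⁴ × 0.16 = 0.011968 m
Δh = 0.01674 + 0.08505 + 0.064602 + 0.011968 = 0.17836 m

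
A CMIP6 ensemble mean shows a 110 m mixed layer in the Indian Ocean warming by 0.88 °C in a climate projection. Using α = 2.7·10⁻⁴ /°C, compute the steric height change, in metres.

Δh = αΔT·H = 2.7×10⁻⁴ × 0.88 × 110 = 0.026136 m

Δh = 0.0261 m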